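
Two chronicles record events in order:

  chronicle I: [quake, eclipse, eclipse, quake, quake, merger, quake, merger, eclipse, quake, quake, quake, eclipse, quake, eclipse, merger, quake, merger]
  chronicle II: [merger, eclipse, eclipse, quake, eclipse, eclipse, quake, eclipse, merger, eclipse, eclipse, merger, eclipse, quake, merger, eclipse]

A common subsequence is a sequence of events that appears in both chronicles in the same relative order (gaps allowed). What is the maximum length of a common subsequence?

10

Pick quake (chronicle I #1, chronicle II #4); then eclipse (chronicle I #2, chronicle II #5); then eclipse (chronicle I #3, chronicle II #6); then quake (chronicle I #4, chronicle II #7); then merger (chronicle I #8, chronicle II #9); then eclipse (chronicle I #9, chronicle II #10); then eclipse (chronicle I #13, chronicle II #11); then eclipse (chronicle I #15, chronicle II #13); then quake (chronicle I #17, chronicle II #14); then merger (chronicle I #18, chronicle II #15); all 10 events appear in both, in order. Since dp[18][16] = 10, nothing longer is possible.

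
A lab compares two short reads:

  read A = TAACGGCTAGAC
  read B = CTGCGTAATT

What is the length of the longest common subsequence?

Let dp[i][j] be the LCS length of the first i bases of read A and the first j bases of read B. dp[i][j] = dp[i-1][j-1]+1 when the i-th and j-th bases match, else max(dp[i-1][j], dp[i][j-1]).
    ·  C  T  G  C  G  T  A  A  T  T
 ·  0  0  0  0  0  0  0  0  0  0  0
 T  0  0  1  1  1  1  1  1  1  1  1
 A  0  0  1  1  1  1  1  2  2  2  2
 A  0  0  1  1  1  1  1  2  3  3  3
 C  0  1  1  1  2  2  2  2  3  3  3
 G  0  1  1  2  2  3  3  3  3  3  3
 G  0  1  1  2  2  3  3  3  3  3  3
 C  0  1  1  2  3  3  3  3  3  3  3
 T  0  1  2  2  3  3  4  4  4  4  4
 A  0  1  2  2  3  3  4  5  5  5  5
 G  0  1  2  3  3  4  4  5  5  5  5
 A  0  1  2  3  3  4  4  5  6  6  6
 C  0  1  2  3  4  4  4  5  6  6  6
dp[12][10] = 6. One LCS (by backtracking along matches): TCGTAA.

6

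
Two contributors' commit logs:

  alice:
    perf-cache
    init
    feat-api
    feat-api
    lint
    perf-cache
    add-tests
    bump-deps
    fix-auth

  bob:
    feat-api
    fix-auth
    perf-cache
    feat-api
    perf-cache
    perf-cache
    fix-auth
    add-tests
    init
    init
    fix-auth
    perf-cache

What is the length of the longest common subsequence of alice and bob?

Taking perf-cache (alice #1, bob #3), feat-api (alice #3, bob #4), perf-cache (alice #6, bob #6), add-tests (alice #7, bob #8), fix-auth (alice #9, bob #11) gives a common subsequence of length 5. dp[9][12] = 5 confirms this is the maximum.

5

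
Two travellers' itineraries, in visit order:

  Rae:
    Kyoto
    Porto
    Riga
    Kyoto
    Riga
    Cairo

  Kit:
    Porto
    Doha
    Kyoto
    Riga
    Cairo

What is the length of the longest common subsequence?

4

Pick Porto (Rae #2, Kit #1), Kyoto (Rae #4, Kit #3), Riga (Rae #5, Kit #4), Cairo (Rae #6, Kit #5); all 4 stops appear in both, in order. The LCS DP gives dp[6][5] = 4, so this is optimal.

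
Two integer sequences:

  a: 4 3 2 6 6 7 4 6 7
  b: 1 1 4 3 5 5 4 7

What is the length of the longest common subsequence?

Pick 4 [1,3], 3 [2,4], 4 [7,7], 7 [9,8]; all 4 values appear in both, in order, and the DP table's final entry dp[9][8] is also 4, so no common subsequence is longer.

4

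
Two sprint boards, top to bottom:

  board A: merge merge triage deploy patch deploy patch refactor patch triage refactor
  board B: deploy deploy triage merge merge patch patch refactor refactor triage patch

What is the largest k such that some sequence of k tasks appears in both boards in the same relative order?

Pick merge at board A[1]=board B[4], merge at board A[2]=board B[5], patch at board A[5]=board B[6], patch at board A[7]=board B[7], refactor at board A[8]=board B[9], patch at board A[9]=board B[11]; all 6 tasks appear in both, in order, and the DP table's final entry dp[11][11] is also 6, so no common subsequence is longer.

6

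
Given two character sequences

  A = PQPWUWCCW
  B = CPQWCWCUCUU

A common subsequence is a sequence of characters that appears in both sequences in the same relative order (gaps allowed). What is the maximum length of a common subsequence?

6

Pick P [1,2]; then Q [2,3]; then W [4,4]; then W [6,6]; then C [7,7]; then C [8,9]; all 6 characters appear in both, in order. The LCS DP gives dp[9][11] = 6, so this is optimal.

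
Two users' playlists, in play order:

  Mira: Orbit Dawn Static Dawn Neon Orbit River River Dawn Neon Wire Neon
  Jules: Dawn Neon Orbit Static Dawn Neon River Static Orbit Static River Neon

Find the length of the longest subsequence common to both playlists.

Match Orbit [1,3], then Static [3,4], then Dawn [4,5], then Neon [5,6], then Orbit [6,9], then River [8,11], then Neon [12,12] — 7 songs in the same relative order in both. Since dp[12][12] = 7, nothing longer is possible.

7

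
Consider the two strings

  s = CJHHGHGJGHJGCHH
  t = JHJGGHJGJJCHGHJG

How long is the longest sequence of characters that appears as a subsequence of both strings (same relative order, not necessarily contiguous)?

10

Pick J [2,1], then H [3,2], then G [5,5], then H [6,6], then G [7,8], then J [8,10], then G [9,13], then H [10,14], then J [11,15], then G [12,16]; all 10 characters appear in both, in order. Since dp[15][16] = 10, nothing longer is possible.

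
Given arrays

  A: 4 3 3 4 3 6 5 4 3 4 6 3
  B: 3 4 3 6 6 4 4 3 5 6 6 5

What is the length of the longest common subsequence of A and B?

One common subsequence of length 7: 3 (A #3, B #1), then 4 (A #4, B #2), then 3 (A #5, B #3), then 6 (A #6, B #5), then 4 (A #8, B #7), then 3 (A #9, B #8), then 6 (A #11, B #11). Since dp[12][12] = 7, nothing longer is possible.

7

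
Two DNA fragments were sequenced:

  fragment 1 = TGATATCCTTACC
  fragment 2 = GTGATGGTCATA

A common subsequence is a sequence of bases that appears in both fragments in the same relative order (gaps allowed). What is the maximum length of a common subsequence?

8

Pick T (fragment 1 #1, fragment 2 #2), G (fragment 1 #2, fragment 2 #3), A (fragment 1 #3, fragment 2 #4), T (fragment 1 #4, fragment 2 #5), T (fragment 1 #6, fragment 2 #8), C (fragment 1 #7, fragment 2 #9), T (fragment 1 #10, fragment 2 #11), A (fragment 1 #11, fragment 2 #12); all 8 bases appear in both, in order. The LCS DP gives dp[13][12] = 8, so this is optimal.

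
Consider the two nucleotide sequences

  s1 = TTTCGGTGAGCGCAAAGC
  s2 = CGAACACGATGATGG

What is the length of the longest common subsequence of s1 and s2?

8

Taking C [4,1], G [5,2], G [6,8], T [7,10], G [8,11], A [9,12], G [12,14], G [17,15] gives a common subsequence of length 8. The LCS DP gives dp[18][15] = 8, so this is optimal.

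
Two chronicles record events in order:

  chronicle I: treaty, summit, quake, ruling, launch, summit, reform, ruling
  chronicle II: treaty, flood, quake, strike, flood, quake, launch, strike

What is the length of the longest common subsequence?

One common subsequence of length 3: treaty (chronicle I #1, chronicle II #1), quake (chronicle I #3, chronicle II #6), launch (chronicle I #5, chronicle II #7). dp[8][8] = 3 confirms this is the maximum.

3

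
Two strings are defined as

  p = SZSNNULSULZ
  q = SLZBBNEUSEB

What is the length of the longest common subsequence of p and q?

5

Let dp[i][j] be the LCS length of the first i characters of p and the first j characters of q. dp[i][j] = dp[i-1][j-1]+1 when the i-th and j-th characters match, else max(dp[i-1][j], dp[i][j-1]).
    ·  S  L  Z  B  B  N  E  U  S  E  B
 ·  0  0  0  0  0  0  0  0  0  0  0  0
 S  0  1  1  1  1  1  1  1  1  1  1  1
 Z  0  1  1  2  2  2  2  2  2  2  2  2
 S  0  1  1  2  2  2  2  2  2  3  3  3
 N  0  1  1  2  2  2  3  3  3  3  3  3
 N  0  1  1  2  2  2  3  3  3  3  3  3
 U  0  1  1  2  2  2  3  3  4  4  4  4
 L  0  1  2  2  2  2  3  3  4  4  4  4
 S  0  1  2  2  2  2  3  3  4  5  5  5
 U  0  1  2  2  2  2  3  3  4  5  5  5
 L  0  1  2  2  2  2  3  3  4  5  5  5
 Z  0  1  2  3  3  3  3  3  4  5  5  5
dp[11][11] = 5. One LCS (by backtracking along matches): SZNUS.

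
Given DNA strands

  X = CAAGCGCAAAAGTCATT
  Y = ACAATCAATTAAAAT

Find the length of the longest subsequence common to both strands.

Taking C at X[1]=Y[2], A at X[2]=Y[3], A at X[3]=Y[4], C at X[5]=Y[6], A at X[8]=Y[8], A at X[9]=Y[11], A at X[10]=Y[12], A at X[11]=Y[13], A at X[15]=Y[14], T at X[17]=Y[15] gives a common subsequence of length 10, and the DP table's final entry dp[17][15] is also 10, so no common subsequence is longer.

10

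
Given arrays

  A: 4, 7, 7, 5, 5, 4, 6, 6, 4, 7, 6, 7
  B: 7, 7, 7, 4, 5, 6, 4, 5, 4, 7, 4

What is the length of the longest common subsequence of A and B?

Let dp[i][j] be the LCS length of the first i values of A and the first j values of B. dp[i][j] = dp[i-1][j-1]+1 when the i-th and j-th values match, else max(dp[i-1][j], dp[i][j-1]).
    ·  7  7  7  4  5  6  4  5  4  7  4
 ·  0  0  0  0  0  0  0  0  0  0  0  0
 4  0  0  0  0  1  1  1  1  1  1  1  1
 7  0  1  1  1  1  1  1  1  1  1  2  2
 7  0  1  2  2  2  2  2  2  2  2  2  2
 5  0  1  2  2  2  3  3  3  3  3  3  3
 5  0  1  2  2  2  3  3  3  4  4  4  4
 4  0  1  2  2  3  3  3  4  4  5  5  5
 6  0  1  2  2  3  3  4  4  4  5  5  5
 6  0  1  2  2  3  3  4  4  4  5  5  5
 4  0  1  2  2  3  3  4  5  5  5  5  6
 7  0  1  2  3  3  3  4  5  5  5  6  6
 6  0  1  2  3  3  3  4  5  5  5  6  6
 7  0  1  2  3  3  3  4  5  5  5  6  6
dp[12][11] = 6. One LCS (by backtracking along matches): 7, 7, 5, 5, 4, 4.

6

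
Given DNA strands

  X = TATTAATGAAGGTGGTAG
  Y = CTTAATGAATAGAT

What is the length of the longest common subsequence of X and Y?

11

Taking T at X[3]=Y[2] → T at X[4]=Y[3] → A at X[5]=Y[4] → A at X[6]=Y[5] → T at X[7]=Y[6] → G at X[8]=Y[7] → A at X[9]=Y[8] → A at X[10]=Y[9] → T at X[13]=Y[10] → G at X[14]=Y[12] → T at X[16]=Y[14] gives a common subsequence of length 11. dp[18][14] = 11 confirms this is the maximum.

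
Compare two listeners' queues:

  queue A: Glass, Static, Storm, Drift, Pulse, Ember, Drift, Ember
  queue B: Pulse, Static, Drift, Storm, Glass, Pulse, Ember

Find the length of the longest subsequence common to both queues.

Taking Static [2,2], then Storm [3,4], then Pulse [5,6], then Ember [8,7] gives a common subsequence of length 4. dp[8][7] = 4 confirms this is the maximum.

4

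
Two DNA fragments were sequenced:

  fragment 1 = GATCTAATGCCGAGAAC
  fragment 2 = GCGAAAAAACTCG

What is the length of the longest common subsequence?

Match G [1,3], then A [2,4], then A [6,5], then A [7,6], then A [13,7], then A [15,8], then A [16,9], then C [17,12] — 8 bases in the same relative order in both, and the DP table's final entry dp[17][13] is also 8, so no common subsequence is longer.

8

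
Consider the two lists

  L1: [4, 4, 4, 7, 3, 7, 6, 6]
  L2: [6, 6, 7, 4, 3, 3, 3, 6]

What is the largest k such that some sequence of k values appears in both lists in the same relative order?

Pick 4 at L1[1]=L2[4] → 3 at L1[5]=L2[7] → 6 at L1[8]=L2[8]; all 3 values appear in both, in order. dp[8][8] = 3 confirms this is the maximum.

3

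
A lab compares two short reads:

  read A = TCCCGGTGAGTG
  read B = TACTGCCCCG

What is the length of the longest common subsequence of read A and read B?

Let dp[i][j] be the LCS length of the first i bases of read A and the first j bases of read B. dp[i][j] = dp[i-1][j-1]+1 when the i-th and j-th bases match, else max(dp[i-1][j], dp[i][j-1]).
    ·  T  A  C  T  G  C  C  C  C  G
 ·  0  0  0  0  0  0  0  0  0  0  0
 T  0  1  1  1  1  1  1  1  1  1  1
 C  0  1  1  2  2  2  2  2  2  2  2
 C  0  1  1  2  2  2  3  3  3  3  3
 C  0  1  1  2  2  2  3  4  4  4  4
 G  0  1  1  2  2  3  3  4  4  4  5
 G  0  1  1  2  2  3  3  4  4  4  5
 T  0  1  1  2  3  3  3  4  4  4  5
 G  0  1  1  2  3  4  4  4  4  4  5
 A  0  1  2  2  3  4  4  4  4  4  5
 G  0  1  2  2  3  4  4  4  4  4  5
 T  0  1  2  2  3  4  4  4  4  4  5
 G  0  1  2  2  3  4  4  4  4  4  5
dp[12][10] = 5. One LCS (by backtracking along matches): TCCCG.

5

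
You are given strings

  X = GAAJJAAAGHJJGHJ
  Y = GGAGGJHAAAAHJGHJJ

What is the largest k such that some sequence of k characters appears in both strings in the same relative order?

11

Taking G [1,2]; then A [2,3]; then A [3,8]; then A [6,9]; then A [7,10]; then A [8,11]; then H [10,12]; then J [12,13]; then G [13,14]; then H [14,15]; then J [15,17] gives a common subsequence of length 11, and the DP table's final entry dp[15][17] is also 11, so no common subsequence is longer.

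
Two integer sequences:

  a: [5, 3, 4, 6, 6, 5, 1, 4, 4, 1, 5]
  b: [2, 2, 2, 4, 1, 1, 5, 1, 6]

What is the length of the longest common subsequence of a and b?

4

Let dp[i][j] be the LCS length of the first i values of a and the first j values of b. dp[i][j] = dp[i-1][j-1]+1 when the i-th and j-th values match, else max(dp[i-1][j], dp[i][j-1]).
    ·  2  2  2  4  1  1  5  1  6
 ·  0  0  0  0  0  0  0  0  0  0
 5  0  0  0  0  0  0  0  1  1  1
 3  0  0  0  0  0  0  0  1  1  1
 4  0  0  0  0  1  1  1  1  1  1
 6  0  0  0  0  1  1  1  1  1  2
 6  0  0  0  0  1  1  1  1  1  2
 5  0  0  0  0  1  1  1  2  2  2
 1  0  0  0  0  1  2  2  2  3  3
 4  0  0  0  0  1  2  2  2  3  3
 4  0  0  0  0  1  2  2  2  3  3
 1  0  0  0  0  1  2  3  3  3  3
 5  0  0  0  0  1  2  3  4  4  4
dp[11][9] = 4. One LCS (by backtracking along matches): 4, 1, 1, 5.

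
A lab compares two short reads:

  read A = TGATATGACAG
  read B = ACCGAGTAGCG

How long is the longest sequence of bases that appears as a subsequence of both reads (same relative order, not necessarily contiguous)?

Let dp[i][j] be the LCS length of the first i bases of read A and the first j bases of read B. dp[i][j] = dp[i-1][j-1]+1 when the i-th and j-th bases match, else max(dp[i-1][j], dp[i][j-1]).
    ·  A  C  C  G  A  G  T  A  G  C  G
 ·  0  0  0  0  0  0  0  0  0  0  0  0
 T  0  0  0  0  0  0  0  1  1  1  1  1
 G  0  0  0  0  1  1  1  1  1  2  2  2
 A  0  1  1  1  1  2  2  2  2  2  2  2
 T  0  1  1  1  1  2  2  3  3  3  3  3
 A  0  1  1  1  1  2  2  3  4  4  4  4
 T  0  1  1  1  1  2  2  3  4  4  4  4
 G  0  1  1  1  2  2  3  3  4  5  5  5
 A  0  1  1  1  2  3  3  3  4  5  5  5
 C  0  1  2  2  2  3  3  3  4  5  6  6
 A  0  1  2  2  2  3  3  3  4  5  6  6
 G  0  1  2  2  3  3  4  4  4  5  6  7
dp[11][11] = 7. One LCS (by backtracking along matches): GATAGCG.

7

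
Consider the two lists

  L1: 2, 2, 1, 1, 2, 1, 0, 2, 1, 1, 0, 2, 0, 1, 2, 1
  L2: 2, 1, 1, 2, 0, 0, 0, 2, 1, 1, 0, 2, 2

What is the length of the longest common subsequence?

11

Taking 2 [2,1], then 1 [3,2], then 1 [4,3], then 2 [5,4], then 0 [7,7], then 2 [8,8], then 1 [9,9], then 1 [10,10], then 0 [11,11], then 2 [12,12], then 2 [15,13] gives a common subsequence of length 11. Since dp[16][13] = 11, nothing longer is possible.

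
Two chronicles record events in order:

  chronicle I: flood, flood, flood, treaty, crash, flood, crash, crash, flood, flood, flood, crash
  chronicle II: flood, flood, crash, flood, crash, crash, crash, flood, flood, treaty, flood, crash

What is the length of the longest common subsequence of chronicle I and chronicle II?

10

Match flood [1,1] → flood [2,2] → flood [3,4] → crash [5,5] → crash [7,6] → crash [8,7] → flood [9,8] → flood [10,9] → flood [11,11] → crash [12,12] — 10 events in the same relative order in both, and the DP table's final entry dp[12][12] is also 10, so no common subsequence is longer.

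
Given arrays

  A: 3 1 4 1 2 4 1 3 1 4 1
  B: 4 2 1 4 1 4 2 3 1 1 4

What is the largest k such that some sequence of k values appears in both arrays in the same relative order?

7

Let dp[i][j] be the LCS length of the first i values of A and the first j values of B. dp[i][j] = dp[i-1][j-1]+1 when the i-th and j-th values match, else max(dp[i-1][j], dp[i][j-1]).
    ·  4  2  1  4  1  4  2  3  1  1  4
 ·  0  0  0  0  0  0  0  0  0  0  0  0
 3  0  0  0  0  0  0  0  0  1  1  1  1
 1  0  0  0  1  1  1  1  1  1  2  2  2
 4  0  1  1  1  2  2  2  2  2  2  2  3
 1  0  1  1  2  2  3  3  3  3  3  3  3
 2  0  1  2  2  2  3  3  4  4  4  4  4
 4  0  1  2  2  3  3  4  4  4  4  4  5
 1  0  1  2  3  3  4  4  4  4  5  5  5
 3  0  1  2  3  3  4  4  4  5  5  5  5
 1  0  1  2  3  3  4  4  4  5  6  6  6
 4  0  1  2  3  4  4  5  5  5  6  6  7
 1  0  1  2  3  4  5  5  5  5  6  7  7
dp[11][11] = 7. One LCS (by backtracking along matches): 1, 4, 1, 2, 1, 1, 4.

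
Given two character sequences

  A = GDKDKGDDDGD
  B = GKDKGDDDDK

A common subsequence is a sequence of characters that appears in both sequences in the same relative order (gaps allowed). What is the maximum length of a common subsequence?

Pick G at A[1]=B[1] → K at A[3]=B[2] → D at A[4]=B[3] → K at A[5]=B[4] → G at A[6]=B[5] → D at A[7]=B[6] → D at A[8]=B[7] → D at A[9]=B[8] → D at A[11]=B[9]; all 9 characters appear in both, in order. The LCS DP gives dp[11][10] = 9, so this is optimal.

9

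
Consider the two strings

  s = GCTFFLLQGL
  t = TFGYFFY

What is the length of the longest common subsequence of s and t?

Match G at s[1]=t[3], F at s[4]=t[5], F at s[5]=t[6] — 3 characters in the same relative order in both. The LCS DP gives dp[10][7] = 3, so this is optimal.

3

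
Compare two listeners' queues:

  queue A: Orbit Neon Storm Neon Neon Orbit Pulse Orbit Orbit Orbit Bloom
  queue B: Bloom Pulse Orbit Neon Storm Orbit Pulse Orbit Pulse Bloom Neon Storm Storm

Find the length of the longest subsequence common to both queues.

Match Orbit (queue A #1, queue B #3) → Neon (queue A #2, queue B #4) → Storm (queue A #3, queue B #5) → Orbit (queue A #6, queue B #6) → Pulse (queue A #7, queue B #7) → Orbit (queue A #8, queue B #8) → Bloom (queue A #11, queue B #10) — 7 songs in the same relative order in both. The LCS DP gives dp[11][13] = 7, so this is optimal.

7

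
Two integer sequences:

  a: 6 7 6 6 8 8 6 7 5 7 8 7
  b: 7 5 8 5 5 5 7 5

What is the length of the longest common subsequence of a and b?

Match 7 at a[2]=b[1], then 8 at a[5]=b[3], then 7 at a[8]=b[7], then 5 at a[9]=b[8] — 4 values in the same relative order in both. Since dp[12][8] = 4, nothing longer is possible.

4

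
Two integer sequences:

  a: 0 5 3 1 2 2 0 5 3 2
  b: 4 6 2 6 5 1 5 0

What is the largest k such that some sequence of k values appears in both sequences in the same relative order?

3

Pick 5 at a[2]=b[5] → 1 at a[4]=b[6] → 0 at a[7]=b[8]; all 3 values appear in both, in order, and the DP table's final entry dp[10][8] is also 3, so no common subsequence is longer.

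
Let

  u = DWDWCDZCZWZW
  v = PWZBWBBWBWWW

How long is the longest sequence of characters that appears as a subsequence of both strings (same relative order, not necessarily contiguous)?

Let dp[i][j] be the LCS length of the first i characters of u and the first j characters of v. dp[i][j] = dp[i-1][j-1]+1 when the i-th and j-th characters match, else max(dp[i-1][j], dp[i][j-1]).
    ·  P  W  Z  B  W  B  B  W  B  W  W  W
 ·  0  0  0  0  0  0  0  0  0  0  0  0  0
 D  0  0  0  0  0  0  0  0  0  0  0  0  0
 W  0  0  1  1  1  1  1  1  1  1  1  1  1
 D  0  0  1  1  1  1  1  1  1  1  1  1  1
 W  0  0  1  1  1  2  2  2  2  2  2  2  2
 C  0  0  1  1  1  2  2  2  2  2  2  2  2
 D  0  0  1  1  1  2  2  2  2  2  2  2  2
 Z  0  0  1  2  2  2  2  2  2  2  2  2  2
 C  0  0  1  2  2  2  2  2  2  2  2  2  2
 Z  0  0  1  2  2  2  2  2  2  2  2  2  2
 W  0  0  1  2  2  3  3  3  3  3  3  3  3
 Z  0  0  1  2  2  3  3  3  3  3  3  3  3
 W  0  0  1  2  2  3  3  3  4  4  4  4  4
dp[12][12] = 4. One LCS (by backtracking along matches): WWWW.

4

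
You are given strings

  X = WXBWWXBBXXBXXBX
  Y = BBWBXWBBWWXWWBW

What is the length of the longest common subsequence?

Pick W (X #1, Y #3), X (X #2, Y #5), B (X #3, Y #8), W (X #4, Y #9), W (X #5, Y #10), X (X #6, Y #11), B (X #7, Y #14); all 7 characters appear in both, in order. dp[15][15] = 7 confirms this is the maximum.

7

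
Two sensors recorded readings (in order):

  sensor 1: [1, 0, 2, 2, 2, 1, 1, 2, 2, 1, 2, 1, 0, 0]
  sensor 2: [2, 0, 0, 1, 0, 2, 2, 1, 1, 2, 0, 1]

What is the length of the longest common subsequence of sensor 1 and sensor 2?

8

Match 1 at sensor 1[1]=sensor 2[4] → 0 at sensor 1[2]=sensor 2[5] → 2 at sensor 1[4]=sensor 2[6] → 2 at sensor 1[5]=sensor 2[7] → 1 at sensor 1[6]=sensor 2[8] → 1 at sensor 1[7]=sensor 2[9] → 2 at sensor 1[8]=sensor 2[10] → 1 at sensor 1[12]=sensor 2[12] — 8 values in the same relative order in both, and the DP table's final entry dp[14][12] is also 8, so no common subsequence is longer.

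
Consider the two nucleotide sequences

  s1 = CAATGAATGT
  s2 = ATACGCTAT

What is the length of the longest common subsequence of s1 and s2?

Let dp[i][j] be the LCS length of the first i bases of s1 and the first j bases of s2. dp[i][j] = dp[i-1][j-1]+1 when the i-th and j-th bases match, else max(dp[i-1][j], dp[i][j-1]).
    ·  A  T  A  C  G  C  T  A  T
 ·  0  0  0  0  0  0  0  0  0  0
 C  0  0  0  0  1  1  1  1  1  1
 A  0  1  1  1  1  1  1  1  2  2
 A  0  1  1  2  2  2  2  2  2  2
 T  0  1  2  2  2  2  2  3  3  3
 G  0  1  2  2  2  3  3  3  3  3
 A  0  1  2  3  3  3  3  3  4  4
 A  0  1  2  3  3  3  3  3  4  4
 T  0  1  2  3  3  3  3  4  4  5
 G  0  1  2  3  3  4  4  4  4  5
 T  0  1  2  3  3  4  4  5  5  5
dp[10][9] = 5. One LCS (by backtracking along matches): AATAT.

5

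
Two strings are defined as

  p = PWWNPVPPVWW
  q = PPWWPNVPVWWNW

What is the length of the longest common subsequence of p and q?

9

Pick P at p[1]=q[2], then W at p[2]=q[3], then W at p[3]=q[4], then N at p[4]=q[6], then V at p[6]=q[7], then P at p[8]=q[8], then V at p[9]=q[9], then W at p[10]=q[11], then W at p[11]=q[13]; all 9 characters appear in both, in order, and the DP table's final entry dp[11][13] is also 9, so no common subsequence is longer.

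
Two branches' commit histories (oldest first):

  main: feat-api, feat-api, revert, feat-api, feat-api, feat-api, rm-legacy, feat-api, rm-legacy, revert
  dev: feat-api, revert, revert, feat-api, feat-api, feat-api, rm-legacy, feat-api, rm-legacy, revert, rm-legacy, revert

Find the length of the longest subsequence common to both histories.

9

Taking feat-api at main[1]=dev[1]; then revert at main[3]=dev[3]; then feat-api at main[4]=dev[4]; then feat-api at main[5]=dev[5]; then feat-api at main[6]=dev[6]; then rm-legacy at main[7]=dev[7]; then feat-api at main[8]=dev[8]; then rm-legacy at main[9]=dev[11]; then revert at main[10]=dev[12] gives a common subsequence of length 9, and the DP table's final entry dp[10][12] is also 9, so no common subsequence is longer.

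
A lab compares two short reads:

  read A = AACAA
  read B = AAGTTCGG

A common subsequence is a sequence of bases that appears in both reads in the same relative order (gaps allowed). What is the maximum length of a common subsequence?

Let dp[i][j] be the LCS length of the first i bases of read A and the first j bases of read B. dp[i][j] = dp[i-1][j-1]+1 when the i-th and j-th bases match, else max(dp[i-1][j], dp[i][j-1]).
    ·  A  A  G  T  T  C  G  G
 ·  0  0  0  0  0  0  0  0  0
 A  0  1  1  1  1  1  1  1  1
 A  0  1  2  2  2  2  2  2  2
 C  0  1  2  2  2  2  3  3  3
 A  0  1  2  2  2  2  3  3  3
 A  0  1  2  2  2  2  3  3  3
dp[5][8] = 3. One LCS (by backtracking along matches): AAC.

3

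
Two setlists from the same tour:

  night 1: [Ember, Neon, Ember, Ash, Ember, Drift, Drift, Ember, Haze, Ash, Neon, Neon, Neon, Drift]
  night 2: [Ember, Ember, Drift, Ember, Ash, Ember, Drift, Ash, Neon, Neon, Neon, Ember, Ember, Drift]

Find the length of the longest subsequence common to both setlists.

One common subsequence of length 10: Ember [1,2] → Ember [3,4] → Ash [4,5] → Ember [5,6] → Drift [7,7] → Ash [10,8] → Neon [11,9] → Neon [12,10] → Neon [13,11] → Drift [14,14], and the DP table's final entry dp[14][14] is also 10, so no common subsequence is longer.

10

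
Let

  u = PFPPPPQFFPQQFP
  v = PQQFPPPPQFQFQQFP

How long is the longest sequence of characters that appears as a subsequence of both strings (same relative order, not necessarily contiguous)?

13

One common subsequence of length 13: P (u #1, v #1), then F (u #2, v #4), then P (u #3, v #5), then P (u #4, v #6), then P (u #5, v #7), then P (u #6, v #8), then Q (u #7, v #9), then F (u #8, v #10), then F (u #9, v #12), then Q (u #11, v #13), then Q (u #12, v #14), then F (u #13, v #15), then P (u #14, v #16), and the DP table's final entry dp[14][16] is also 13, so no common subsequence is longer.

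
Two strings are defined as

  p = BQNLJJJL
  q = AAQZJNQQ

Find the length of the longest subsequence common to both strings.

Let dp[i][j] be the LCS length of the first i characters of p and the first j characters of q. dp[i][j] = dp[i-1][j-1]+1 when the i-th and j-th characters match, else max(dp[i-1][j], dp[i][j-1]).
    ·  A  A  Q  Z  J  N  Q  Q
 ·  0  0  0  0  0  0  0  0  0
 B  0  0  0  0  0  0  0  0  0
 Q  0  0  0  1  1  1  1  1  1
 N  0  0  0  1  1  1  2  2  2
 L  0  0  0  1  1  1  2  2  2
 J  0  0  0  1  1  2  2  2  2
 J  0  0  0  1  1  2  2  2  2
 J  0  0  0  1  1  2  2  2  2
 L  0  0  0  1  1  2  2  2  2
dp[8][8] = 2. One LCS (by backtracking along matches): QN.

2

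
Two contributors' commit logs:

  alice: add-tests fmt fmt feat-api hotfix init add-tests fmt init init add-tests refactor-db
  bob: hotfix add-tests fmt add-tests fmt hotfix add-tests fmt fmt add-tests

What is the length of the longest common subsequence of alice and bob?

7

Taking add-tests [1,2] → fmt [2,3] → fmt [3,5] → hotfix [5,6] → add-tests [7,7] → fmt [8,9] → add-tests [11,10] gives a common subsequence of length 7. Since dp[12][10] = 7, nothing longer is possible.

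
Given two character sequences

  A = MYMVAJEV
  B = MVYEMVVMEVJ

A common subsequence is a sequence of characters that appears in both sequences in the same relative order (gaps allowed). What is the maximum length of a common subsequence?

Pick M at A[1]=B[1]; then Y at A[2]=B[3]; then M at A[3]=B[5]; then V at A[4]=B[7]; then E at A[7]=B[9]; then V at A[8]=B[10]; all 6 characters appear in both, in order. The LCS DP gives dp[8][11] = 6, so this is optimal.

6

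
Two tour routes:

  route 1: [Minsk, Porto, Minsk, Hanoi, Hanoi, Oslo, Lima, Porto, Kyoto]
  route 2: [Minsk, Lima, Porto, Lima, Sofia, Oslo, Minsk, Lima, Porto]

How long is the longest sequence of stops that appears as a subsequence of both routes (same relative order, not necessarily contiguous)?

Pick Minsk (route 1 #1, route 2 #1); then Porto (route 1 #2, route 2 #3); then Minsk (route 1 #3, route 2 #7); then Lima (route 1 #7, route 2 #8); then Porto (route 1 #8, route 2 #9); all 5 stops appear in both, in order. Since dp[9][9] = 5, nothing longer is possible.

5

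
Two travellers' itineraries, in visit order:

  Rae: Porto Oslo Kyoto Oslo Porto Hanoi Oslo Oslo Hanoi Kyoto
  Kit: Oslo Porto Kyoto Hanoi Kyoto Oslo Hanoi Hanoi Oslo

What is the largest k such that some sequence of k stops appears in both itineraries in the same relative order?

One common subsequence of length 5: Porto (Rae #1, Kit #2) → Kyoto (Rae #3, Kit #5) → Oslo (Rae #4, Kit #6) → Hanoi (Rae #6, Kit #8) → Oslo (Rae #8, Kit #9). dp[10][9] = 5 confirms this is the maximum.

5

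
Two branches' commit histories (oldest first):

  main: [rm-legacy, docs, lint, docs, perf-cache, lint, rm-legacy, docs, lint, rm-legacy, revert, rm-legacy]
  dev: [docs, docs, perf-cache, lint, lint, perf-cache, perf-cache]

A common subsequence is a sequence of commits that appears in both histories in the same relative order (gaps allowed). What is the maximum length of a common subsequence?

5

Pick docs [2,1], then docs [4,2], then perf-cache [5,3], then lint [6,4], then lint [9,5]; all 5 commits appear in both, in order. Since dp[12][7] = 5, nothing longer is possible.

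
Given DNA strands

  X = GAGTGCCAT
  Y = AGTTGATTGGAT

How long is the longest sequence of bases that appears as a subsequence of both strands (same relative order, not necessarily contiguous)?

Match G [1,5], A [2,6], G [3,9], G [5,10], A [8,11], T [9,12] — 6 bases in the same relative order in both, and the DP table's final entry dp[9][12] is also 6, so no common subsequence is longer.

6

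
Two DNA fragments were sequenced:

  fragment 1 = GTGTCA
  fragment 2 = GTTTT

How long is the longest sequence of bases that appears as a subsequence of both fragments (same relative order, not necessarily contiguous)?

3

Pick G at fragment 1[1]=fragment 2[1] → T at fragment 1[2]=fragment 2[4] → T at fragment 1[4]=fragment 2[5]; all 3 bases appear in both, in order. The LCS DP gives dp[6][5] = 3, so this is optimal.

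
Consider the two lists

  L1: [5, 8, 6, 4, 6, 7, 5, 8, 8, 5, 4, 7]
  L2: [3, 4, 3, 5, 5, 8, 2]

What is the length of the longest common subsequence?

Taking 5 [1,4], 5 [7,5], 8 [8,6] gives a common subsequence of length 3, and the DP table's final entry dp[12][7] is also 3, so no common subsequence is longer.

3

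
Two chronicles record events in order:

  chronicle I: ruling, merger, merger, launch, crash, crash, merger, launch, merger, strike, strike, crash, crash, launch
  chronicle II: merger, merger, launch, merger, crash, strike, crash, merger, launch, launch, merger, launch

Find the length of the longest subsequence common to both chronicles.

One common subsequence of length 9: merger at chronicle I[2]=chronicle II[1] → merger at chronicle I[3]=chronicle II[2] → launch at chronicle I[4]=chronicle II[3] → crash at chronicle I[5]=chronicle II[5] → crash at chronicle I[6]=chronicle II[7] → merger at chronicle I[7]=chronicle II[8] → launch at chronicle I[8]=chronicle II[10] → merger at chronicle I[9]=chronicle II[11] → launch at chronicle I[14]=chronicle II[12]. The LCS DP gives dp[14][12] = 9, so this is optimal.

9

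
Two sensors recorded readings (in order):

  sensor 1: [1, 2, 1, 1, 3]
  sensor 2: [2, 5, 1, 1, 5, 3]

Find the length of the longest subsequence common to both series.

4

Let dp[i][j] be the LCS length of the first i values of sensor 1 and the first j values of sensor 2. dp[i][j] = dp[i-1][j-1]+1 when the i-th and j-th values match, else max(dp[i-1][j], dp[i][j-1]).
    ·  2  5  1  1  5  3
 ·  0  0  0  0  0  0  0
 1  0  0  0  1  1  1  1
 2  0  1  1  1  1  1  1
 1  0  1  1  2  2  2  2
 1  0  1  1  2  3  3  3
 3  0  1  1  2  3  3  4
dp[5][6] = 4. One LCS (by backtracking along matches): 2, 1, 1, 3.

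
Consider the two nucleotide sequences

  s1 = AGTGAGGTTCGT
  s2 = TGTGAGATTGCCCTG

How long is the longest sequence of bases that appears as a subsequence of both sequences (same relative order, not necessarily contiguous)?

9

Match G [2,2], then T [3,3], then G [4,4], then A [5,5], then G [6,6], then T [8,8], then T [9,9], then C [10,13], then G [11,15] — 9 bases in the same relative order in both, and the DP table's final entry dp[12][15] is also 9, so no common subsequence is longer.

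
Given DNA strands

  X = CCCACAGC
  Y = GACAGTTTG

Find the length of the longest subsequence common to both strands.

Let dp[i][j] be the LCS length of the first i bases of X and the first j bases of Y. dp[i][j] = dp[i-1][j-1]+1 when the i-th and j-th bases match, else max(dp[i-1][j], dp[i][j-1]).
    ·  G  A  C  A  G  T  T  T  G
 ·  0  0  0  0  0  0  0  0  0  0
 C  0  0  0  1  1  1  1  1  1  1
 C  0  0  0  1  1  1  1  1  1  1
 C  0  0  0  1  1  1  1  1  1  1
 A  0  0  1  1  2  2  2  2  2  2
 C  0  0  1  2  2  2  2  2  2  2
 A  0  0  1  2  3  3  3  3  3  3
 G  0  1  1  2  3  4  4  4  4  4
 C  0  1  1  2  3  4  4  4  4  4
dp[8][9] = 4. One LCS (by backtracking along matches): ACAG.

4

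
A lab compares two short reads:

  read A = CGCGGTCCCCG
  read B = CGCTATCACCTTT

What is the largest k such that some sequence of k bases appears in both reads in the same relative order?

Match C at read A[1]=read B[1], then G at read A[2]=read B[2], then C at read A[3]=read B[3], then T at read A[6]=read B[6], then C at read A[7]=read B[7], then C at read A[8]=read B[9], then C at read A[9]=read B[10] — 7 bases in the same relative order in both. The LCS DP gives dp[11][13] = 7, so this is optimal.

7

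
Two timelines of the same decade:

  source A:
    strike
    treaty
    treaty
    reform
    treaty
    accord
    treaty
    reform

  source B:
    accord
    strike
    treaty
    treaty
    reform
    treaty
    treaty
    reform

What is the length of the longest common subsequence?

Taking strike at source A[1]=source B[2], then treaty at source A[2]=source B[3], then treaty at source A[3]=source B[4], then reform at source A[4]=source B[5], then treaty at source A[5]=source B[6], then treaty at source A[7]=source B[7], then reform at source A[8]=source B[8] gives a common subsequence of length 7. The LCS DP gives dp[8][8] = 7, so this is optimal.

7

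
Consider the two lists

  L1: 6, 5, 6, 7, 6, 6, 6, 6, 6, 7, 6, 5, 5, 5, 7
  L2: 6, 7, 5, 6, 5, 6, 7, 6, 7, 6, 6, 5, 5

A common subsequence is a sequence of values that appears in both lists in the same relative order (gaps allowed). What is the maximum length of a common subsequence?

Pick 6 [1,4], 5 [2,5], 6 [3,6], 7 [4,7], 6 [5,8], 6 [9,10], 6 [11,11], 5 [13,12], 5 [14,13]; all 9 values appear in both, in order, and the DP table's final entry dp[15][13] is also 9, so no common subsequence is longer.

9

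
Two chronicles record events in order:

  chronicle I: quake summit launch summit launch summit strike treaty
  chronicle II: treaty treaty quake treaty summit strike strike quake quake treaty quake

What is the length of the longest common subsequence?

4

Match quake (chronicle I #1, chronicle II #3), then summit (chronicle I #2, chronicle II #5), then strike (chronicle I #7, chronicle II #7), then treaty (chronicle I #8, chronicle II #10) — 4 events in the same relative order in both. Since dp[8][11] = 4, nothing longer is possible.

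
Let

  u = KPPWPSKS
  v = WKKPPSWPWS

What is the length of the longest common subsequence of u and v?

Let dp[i][j] be the LCS length of the first i characters of u and the first j characters of v. dp[i][j] = dp[i-1][j-1]+1 when the i-th and j-th characters match, else max(dp[i-1][j], dp[i][j-1]).
    ·  W  K  K  P  P  S  W  P  W  S
 ·  0  0  0  0  0  0  0  0  0  0  0
 K  0  0  1  1  1  1  1  1  1  1  1
 P  0  0  1  1  2  2  2  2  2  2  2
 P  0  0  1  1  2  3  3  3  3  3  3
 W  0  1  1  1  2  3  3  4  4  4  4
 P  0  1  1  1  2  3  3  4  5  5  5
 S  0  1  1  1  2  3  4  4  5  5  6
 K  0  1  2  2  2  3  4  4  5  5  6
 S  0  1  2  2  2  3  4  4  5  5  6
dp[8][10] = 6. One LCS (by backtracking along matches): KPPWPS.

6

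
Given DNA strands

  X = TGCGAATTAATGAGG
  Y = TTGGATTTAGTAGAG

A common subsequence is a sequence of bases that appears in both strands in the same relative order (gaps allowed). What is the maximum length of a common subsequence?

Pick T at X[1]=Y[2]; then G at X[2]=Y[3]; then G at X[4]=Y[4]; then A at X[5]=Y[5]; then T at X[7]=Y[7]; then T at X[8]=Y[8]; then A at X[9]=Y[9]; then A at X[10]=Y[12]; then G at X[12]=Y[13]; then A at X[13]=Y[14]; then G at X[15]=Y[15]; all 11 bases appear in both, in order. Since dp[15][15] = 11, nothing longer is possible.

11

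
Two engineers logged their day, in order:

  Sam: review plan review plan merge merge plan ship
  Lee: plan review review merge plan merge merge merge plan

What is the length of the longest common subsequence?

6

One common subsequence of length 6: review (Sam #1, Lee #2) → review (Sam #3, Lee #3) → plan (Sam #4, Lee #5) → merge (Sam #5, Lee #7) → merge (Sam #6, Lee #8) → plan (Sam #7, Lee #9), and the DP table's final entry dp[8][9] is also 6, so no common subsequence is longer.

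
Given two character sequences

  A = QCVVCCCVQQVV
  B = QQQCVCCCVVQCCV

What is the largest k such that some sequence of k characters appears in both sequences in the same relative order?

9

Match Q at A[1]=B[3], then C at A[2]=B[4], then V at A[4]=B[5], then C at A[5]=B[6], then C at A[6]=B[7], then C at A[7]=B[8], then V at A[8]=B[10], then Q at A[9]=B[11], then V at A[12]=B[14] — 9 characters in the same relative order in both. dp[12][14] = 9 confirms this is the maximum.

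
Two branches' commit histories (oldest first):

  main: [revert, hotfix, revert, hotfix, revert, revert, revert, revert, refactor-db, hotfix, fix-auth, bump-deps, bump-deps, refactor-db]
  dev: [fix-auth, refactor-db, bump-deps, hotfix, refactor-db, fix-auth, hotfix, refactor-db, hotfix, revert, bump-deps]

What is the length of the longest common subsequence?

Pick hotfix at main[2]=dev[4], then hotfix at main[4]=dev[7], then refactor-db at main[9]=dev[8], then hotfix at main[10]=dev[9], then bump-deps at main[13]=dev[11]; all 5 commits appear in both, in order, and the DP table's final entry dp[14][11] is also 5, so no common subsequence is longer.

5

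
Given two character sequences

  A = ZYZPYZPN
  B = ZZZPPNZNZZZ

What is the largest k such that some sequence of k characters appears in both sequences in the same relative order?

Match Z (A #1, B #2), Z (A #3, B #3), P (A #4, B #5), Z (A #6, B #7), N (A #8, B #8) — 5 characters in the same relative order in both. dp[8][11] = 5 confirms this is the maximum.

5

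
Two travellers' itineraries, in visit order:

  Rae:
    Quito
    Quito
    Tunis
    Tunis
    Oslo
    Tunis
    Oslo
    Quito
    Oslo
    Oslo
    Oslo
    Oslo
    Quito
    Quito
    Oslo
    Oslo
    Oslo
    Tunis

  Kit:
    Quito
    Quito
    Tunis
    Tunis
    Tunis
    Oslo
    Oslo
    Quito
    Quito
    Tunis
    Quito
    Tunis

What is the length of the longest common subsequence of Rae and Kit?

Taking Quito (Rae #1, Kit #1), then Quito (Rae #2, Kit #2), then Tunis (Rae #3, Kit #4), then Tunis (Rae #4, Kit #5), then Oslo (Rae #5, Kit #6), then Oslo (Rae #7, Kit #7), then Quito (Rae #8, Kit #8), then Quito (Rae #13, Kit #9), then Quito (Rae #14, Kit #11), then Tunis (Rae #18, Kit #12) gives a common subsequence of length 10. dp[18][12] = 10 confirms this is the maximum.

10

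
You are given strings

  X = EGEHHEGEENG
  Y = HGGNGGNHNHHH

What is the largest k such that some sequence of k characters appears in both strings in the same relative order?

4

Let dp[i][j] be the LCS length of the first i characters of X and the first j characters of Y. dp[i][j] = dp[i-1][j-1]+1 when the i-th and j-th characters match, else max(dp[i-1][j], dp[i][j-1]).
    ·  H  G  G  N  G  G  N  H  N  H  H  H
 ·  0  0  0  0  0  0  0  0  0  0  0  0  0
 E  0  0  0  0  0  0  0  0  0  0  0  0  0
 G  0  0  1  1  1  1  1  1  1  1  1  1  1
 E  0  0  1  1  1  1  1  1  1  1  1  1  1
 H  0  1  1  1  1  1  1  1  2  2  2  2  2
 H  0  1  1  1  1  1  1  1  2  2  3  3  3
 E  0  1  1  1  1  1  1  1  2  2  3  3  3
 G  0  1  2  2  2  2  2  2  2  2  3  3  3
 E  0  1  2  2  2  2  2  2  2  2  3  3  3
 E  0  1  2  2  2  2  2  2  2  2  3  3  3
 N  0  1  2  2  3  3  3  3  3  3  3  3  3
 G  0  1  2  3  3  4  4  4  4  4  4  4  4
dp[11][12] = 4. One LCS (by backtracking along matches): GGNG.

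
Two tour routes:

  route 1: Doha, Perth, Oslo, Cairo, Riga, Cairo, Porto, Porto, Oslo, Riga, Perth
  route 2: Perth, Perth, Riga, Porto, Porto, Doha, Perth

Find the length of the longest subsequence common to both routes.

Match Perth [2,2], then Riga [5,3], then Porto [7,4], then Porto [8,5], then Perth [11,7] — 5 stops in the same relative order in both. Since dp[11][7] = 5, nothing longer is possible.

5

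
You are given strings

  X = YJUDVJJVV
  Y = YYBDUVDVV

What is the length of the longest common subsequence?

5

Let dp[i][j] be the LCS length of the first i characters of X and the first j characters of Y. dp[i][j] = dp[i-1][j-1]+1 when the i-th and j-th characters match, else max(dp[i-1][j], dp[i][j-1]).
    ·  Y  Y  B  D  U  V  D  V  V
 ·  0  0  0  0  0  0  0  0  0  0
 Y  0  1  1  1  1  1  1  1  1  1
 J  0  1  1  1  1  1  1  1  1  1
 U  0  1  1  1  1  2  2  2  2  2
 D  0  1  1  1  2  2  2  3  3  3
 V  0  1  1  1  2  2  3  3  4  4
 J  0  1  1  1  2  2  3  3  4  4
 J  0  1  1  1  2  2  3  3  4  4
 V  0  1  1  1  2  2  3  3  4  5
 V  0  1  1  1  2  2  3  3  4  5
dp[9][9] = 5. One LCS (by backtracking along matches): YUDVV.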